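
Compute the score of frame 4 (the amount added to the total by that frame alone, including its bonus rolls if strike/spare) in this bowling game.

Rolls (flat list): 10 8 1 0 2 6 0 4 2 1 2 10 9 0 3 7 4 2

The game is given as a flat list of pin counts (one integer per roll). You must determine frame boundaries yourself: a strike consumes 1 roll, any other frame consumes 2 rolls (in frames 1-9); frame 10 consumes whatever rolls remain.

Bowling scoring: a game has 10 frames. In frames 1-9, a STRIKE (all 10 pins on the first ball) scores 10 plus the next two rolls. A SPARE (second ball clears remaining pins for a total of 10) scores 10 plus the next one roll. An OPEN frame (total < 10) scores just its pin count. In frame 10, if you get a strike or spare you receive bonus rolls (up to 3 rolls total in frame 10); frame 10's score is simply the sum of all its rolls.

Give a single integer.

Answer: 6

Derivation:
Frame 1: STRIKE. 10 + next two rolls (8+1) = 19. Cumulative: 19
Frame 2: OPEN (8+1=9). Cumulative: 28
Frame 3: OPEN (0+2=2). Cumulative: 30
Frame 4: OPEN (6+0=6). Cumulative: 36
Frame 5: OPEN (4+2=6). Cumulative: 42
Frame 6: OPEN (1+2=3). Cumulative: 45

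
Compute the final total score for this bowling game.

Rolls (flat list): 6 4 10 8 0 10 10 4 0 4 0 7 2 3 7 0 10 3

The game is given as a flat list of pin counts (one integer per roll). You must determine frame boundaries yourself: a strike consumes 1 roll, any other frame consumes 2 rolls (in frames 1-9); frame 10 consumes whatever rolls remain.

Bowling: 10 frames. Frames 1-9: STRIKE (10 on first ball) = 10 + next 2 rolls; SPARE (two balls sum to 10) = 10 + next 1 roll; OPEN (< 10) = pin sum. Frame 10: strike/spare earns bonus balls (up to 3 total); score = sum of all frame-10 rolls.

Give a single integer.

Answer: 124

Derivation:
Frame 1: SPARE (6+4=10). 10 + next roll (10) = 20. Cumulative: 20
Frame 2: STRIKE. 10 + next two rolls (8+0) = 18. Cumulative: 38
Frame 3: OPEN (8+0=8). Cumulative: 46
Frame 4: STRIKE. 10 + next two rolls (10+4) = 24. Cumulative: 70
Frame 5: STRIKE. 10 + next two rolls (4+0) = 14. Cumulative: 84
Frame 6: OPEN (4+0=4). Cumulative: 88
Frame 7: OPEN (4+0=4). Cumulative: 92
Frame 8: OPEN (7+2=9). Cumulative: 101
Frame 9: SPARE (3+7=10). 10 + next roll (0) = 10. Cumulative: 111
Frame 10: SPARE. Sum of all frame-10 rolls (0+10+3) = 13. Cumulative: 124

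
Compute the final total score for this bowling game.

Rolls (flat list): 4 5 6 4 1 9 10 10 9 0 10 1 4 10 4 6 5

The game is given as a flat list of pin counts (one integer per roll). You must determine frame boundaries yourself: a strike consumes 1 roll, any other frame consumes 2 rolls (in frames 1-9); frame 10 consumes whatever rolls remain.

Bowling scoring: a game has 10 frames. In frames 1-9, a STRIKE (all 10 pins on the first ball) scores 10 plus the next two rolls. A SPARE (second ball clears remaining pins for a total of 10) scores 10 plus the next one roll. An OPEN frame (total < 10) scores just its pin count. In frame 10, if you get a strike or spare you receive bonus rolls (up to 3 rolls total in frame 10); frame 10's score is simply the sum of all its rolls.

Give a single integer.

Frame 1: OPEN (4+5=9). Cumulative: 9
Frame 2: SPARE (6+4=10). 10 + next roll (1) = 11. Cumulative: 20
Frame 3: SPARE (1+9=10). 10 + next roll (10) = 20. Cumulative: 40
Frame 4: STRIKE. 10 + next two rolls (10+9) = 29. Cumulative: 69
Frame 5: STRIKE. 10 + next two rolls (9+0) = 19. Cumulative: 88
Frame 6: OPEN (9+0=9). Cumulative: 97
Frame 7: STRIKE. 10 + next two rolls (1+4) = 15. Cumulative: 112
Frame 8: OPEN (1+4=5). Cumulative: 117
Frame 9: STRIKE. 10 + next two rolls (4+6) = 20. Cumulative: 137
Frame 10: SPARE. Sum of all frame-10 rolls (4+6+5) = 15. Cumulative: 152

Answer: 152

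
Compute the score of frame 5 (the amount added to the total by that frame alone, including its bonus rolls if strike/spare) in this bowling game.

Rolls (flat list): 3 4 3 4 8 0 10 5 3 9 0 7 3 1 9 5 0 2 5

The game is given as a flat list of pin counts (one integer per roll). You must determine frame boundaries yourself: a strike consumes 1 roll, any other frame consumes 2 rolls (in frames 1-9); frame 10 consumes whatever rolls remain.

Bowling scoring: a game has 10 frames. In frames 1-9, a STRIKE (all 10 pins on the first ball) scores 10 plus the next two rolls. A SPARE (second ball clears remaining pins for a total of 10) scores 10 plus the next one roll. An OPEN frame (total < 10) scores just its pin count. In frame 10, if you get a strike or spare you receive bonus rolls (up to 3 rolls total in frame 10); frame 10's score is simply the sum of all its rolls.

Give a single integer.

Answer: 8

Derivation:
Frame 1: OPEN (3+4=7). Cumulative: 7
Frame 2: OPEN (3+4=7). Cumulative: 14
Frame 3: OPEN (8+0=8). Cumulative: 22
Frame 4: STRIKE. 10 + next two rolls (5+3) = 18. Cumulative: 40
Frame 5: OPEN (5+3=8). Cumulative: 48
Frame 6: OPEN (9+0=9). Cumulative: 57
Frame 7: SPARE (7+3=10). 10 + next roll (1) = 11. Cumulative: 68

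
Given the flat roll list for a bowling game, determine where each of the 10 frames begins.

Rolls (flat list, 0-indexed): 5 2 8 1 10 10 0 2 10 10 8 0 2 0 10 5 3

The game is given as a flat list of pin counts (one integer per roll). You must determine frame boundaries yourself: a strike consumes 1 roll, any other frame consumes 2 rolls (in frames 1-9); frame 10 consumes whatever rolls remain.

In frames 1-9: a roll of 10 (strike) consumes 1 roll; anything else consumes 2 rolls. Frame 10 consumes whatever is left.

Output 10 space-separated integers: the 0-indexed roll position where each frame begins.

Frame 1 starts at roll index 0: rolls=5,2 (sum=7), consumes 2 rolls
Frame 2 starts at roll index 2: rolls=8,1 (sum=9), consumes 2 rolls
Frame 3 starts at roll index 4: roll=10 (strike), consumes 1 roll
Frame 4 starts at roll index 5: roll=10 (strike), consumes 1 roll
Frame 5 starts at roll index 6: rolls=0,2 (sum=2), consumes 2 rolls
Frame 6 starts at roll index 8: roll=10 (strike), consumes 1 roll
Frame 7 starts at roll index 9: roll=10 (strike), consumes 1 roll
Frame 8 starts at roll index 10: rolls=8,0 (sum=8), consumes 2 rolls
Frame 9 starts at roll index 12: rolls=2,0 (sum=2), consumes 2 rolls
Frame 10 starts at roll index 14: 3 remaining rolls

Answer: 0 2 4 5 6 8 9 10 12 14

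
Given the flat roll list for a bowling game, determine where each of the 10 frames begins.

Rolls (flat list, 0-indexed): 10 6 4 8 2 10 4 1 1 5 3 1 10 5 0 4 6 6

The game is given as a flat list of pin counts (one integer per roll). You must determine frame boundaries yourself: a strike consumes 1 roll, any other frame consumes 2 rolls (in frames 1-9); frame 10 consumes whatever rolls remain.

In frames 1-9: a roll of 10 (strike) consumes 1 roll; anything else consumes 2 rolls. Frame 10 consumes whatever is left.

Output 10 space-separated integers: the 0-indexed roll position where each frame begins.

Answer: 0 1 3 5 6 8 10 12 13 15

Derivation:
Frame 1 starts at roll index 0: roll=10 (strike), consumes 1 roll
Frame 2 starts at roll index 1: rolls=6,4 (sum=10), consumes 2 rolls
Frame 3 starts at roll index 3: rolls=8,2 (sum=10), consumes 2 rolls
Frame 4 starts at roll index 5: roll=10 (strike), consumes 1 roll
Frame 5 starts at roll index 6: rolls=4,1 (sum=5), consumes 2 rolls
Frame 6 starts at roll index 8: rolls=1,5 (sum=6), consumes 2 rolls
Frame 7 starts at roll index 10: rolls=3,1 (sum=4), consumes 2 rolls
Frame 8 starts at roll index 12: roll=10 (strike), consumes 1 roll
Frame 9 starts at roll index 13: rolls=5,0 (sum=5), consumes 2 rolls
Frame 10 starts at roll index 15: 3 remaining rolls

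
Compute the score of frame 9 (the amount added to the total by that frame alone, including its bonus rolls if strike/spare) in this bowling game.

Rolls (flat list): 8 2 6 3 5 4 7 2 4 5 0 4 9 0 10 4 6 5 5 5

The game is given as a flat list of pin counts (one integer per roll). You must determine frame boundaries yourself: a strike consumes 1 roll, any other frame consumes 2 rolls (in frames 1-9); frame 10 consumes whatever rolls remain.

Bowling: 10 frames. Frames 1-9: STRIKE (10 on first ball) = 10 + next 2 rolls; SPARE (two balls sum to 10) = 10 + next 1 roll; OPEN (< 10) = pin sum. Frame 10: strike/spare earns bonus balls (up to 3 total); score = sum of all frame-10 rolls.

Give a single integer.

Answer: 15

Derivation:
Frame 1: SPARE (8+2=10). 10 + next roll (6) = 16. Cumulative: 16
Frame 2: OPEN (6+3=9). Cumulative: 25
Frame 3: OPEN (5+4=9). Cumulative: 34
Frame 4: OPEN (7+2=9). Cumulative: 43
Frame 5: OPEN (4+5=9). Cumulative: 52
Frame 6: OPEN (0+4=4). Cumulative: 56
Frame 7: OPEN (9+0=9). Cumulative: 65
Frame 8: STRIKE. 10 + next two rolls (4+6) = 20. Cumulative: 85
Frame 9: SPARE (4+6=10). 10 + next roll (5) = 15. Cumulative: 100
Frame 10: SPARE. Sum of all frame-10 rolls (5+5+5) = 15. Cumulative: 115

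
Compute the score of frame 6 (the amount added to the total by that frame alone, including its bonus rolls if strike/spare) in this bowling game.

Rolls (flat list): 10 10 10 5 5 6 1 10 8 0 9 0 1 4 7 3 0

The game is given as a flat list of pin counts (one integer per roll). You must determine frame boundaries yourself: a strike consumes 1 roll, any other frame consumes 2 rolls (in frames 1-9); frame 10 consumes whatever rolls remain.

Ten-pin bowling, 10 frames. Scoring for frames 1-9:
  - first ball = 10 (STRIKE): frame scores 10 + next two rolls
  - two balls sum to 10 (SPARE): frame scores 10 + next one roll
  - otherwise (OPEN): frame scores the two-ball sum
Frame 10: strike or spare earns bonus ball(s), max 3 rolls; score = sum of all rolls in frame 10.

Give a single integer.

Answer: 18

Derivation:
Frame 1: STRIKE. 10 + next two rolls (10+10) = 30. Cumulative: 30
Frame 2: STRIKE. 10 + next two rolls (10+5) = 25. Cumulative: 55
Frame 3: STRIKE. 10 + next two rolls (5+5) = 20. Cumulative: 75
Frame 4: SPARE (5+5=10). 10 + next roll (6) = 16. Cumulative: 91
Frame 5: OPEN (6+1=7). Cumulative: 98
Frame 6: STRIKE. 10 + next two rolls (8+0) = 18. Cumulative: 116
Frame 7: OPEN (8+0=8). Cumulative: 124
Frame 8: OPEN (9+0=9). Cumulative: 133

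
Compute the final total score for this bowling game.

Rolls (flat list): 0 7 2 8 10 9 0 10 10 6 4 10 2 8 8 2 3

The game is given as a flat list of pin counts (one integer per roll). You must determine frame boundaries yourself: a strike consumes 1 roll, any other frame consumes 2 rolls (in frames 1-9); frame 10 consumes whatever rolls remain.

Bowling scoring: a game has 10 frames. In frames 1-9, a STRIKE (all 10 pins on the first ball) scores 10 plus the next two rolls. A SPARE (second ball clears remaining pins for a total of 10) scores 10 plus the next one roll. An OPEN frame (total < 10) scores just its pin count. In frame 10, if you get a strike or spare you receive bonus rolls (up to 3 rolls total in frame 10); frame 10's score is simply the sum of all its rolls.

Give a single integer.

Answer: 172

Derivation:
Frame 1: OPEN (0+7=7). Cumulative: 7
Frame 2: SPARE (2+8=10). 10 + next roll (10) = 20. Cumulative: 27
Frame 3: STRIKE. 10 + next two rolls (9+0) = 19. Cumulative: 46
Frame 4: OPEN (9+0=9). Cumulative: 55
Frame 5: STRIKE. 10 + next two rolls (10+6) = 26. Cumulative: 81
Frame 6: STRIKE. 10 + next two rolls (6+4) = 20. Cumulative: 101
Frame 7: SPARE (6+4=10). 10 + next roll (10) = 20. Cumulative: 121
Frame 8: STRIKE. 10 + next two rolls (2+8) = 20. Cumulative: 141
Frame 9: SPARE (2+8=10). 10 + next roll (8) = 18. Cumulative: 159
Frame 10: SPARE. Sum of all frame-10 rolls (8+2+3) = 13. Cumulative: 172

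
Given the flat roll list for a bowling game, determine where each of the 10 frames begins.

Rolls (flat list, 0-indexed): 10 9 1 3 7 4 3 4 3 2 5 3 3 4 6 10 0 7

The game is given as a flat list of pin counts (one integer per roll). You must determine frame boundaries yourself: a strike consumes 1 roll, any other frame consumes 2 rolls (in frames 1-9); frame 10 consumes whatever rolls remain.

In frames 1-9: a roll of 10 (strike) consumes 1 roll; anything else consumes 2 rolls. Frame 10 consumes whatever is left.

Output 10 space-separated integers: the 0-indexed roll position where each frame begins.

Frame 1 starts at roll index 0: roll=10 (strike), consumes 1 roll
Frame 2 starts at roll index 1: rolls=9,1 (sum=10), consumes 2 rolls
Frame 3 starts at roll index 3: rolls=3,7 (sum=10), consumes 2 rolls
Frame 4 starts at roll index 5: rolls=4,3 (sum=7), consumes 2 rolls
Frame 5 starts at roll index 7: rolls=4,3 (sum=7), consumes 2 rolls
Frame 6 starts at roll index 9: rolls=2,5 (sum=7), consumes 2 rolls
Frame 7 starts at roll index 11: rolls=3,3 (sum=6), consumes 2 rolls
Frame 8 starts at roll index 13: rolls=4,6 (sum=10), consumes 2 rolls
Frame 9 starts at roll index 15: roll=10 (strike), consumes 1 roll
Frame 10 starts at roll index 16: 2 remaining rolls

Answer: 0 1 3 5 7 9 11 13 15 16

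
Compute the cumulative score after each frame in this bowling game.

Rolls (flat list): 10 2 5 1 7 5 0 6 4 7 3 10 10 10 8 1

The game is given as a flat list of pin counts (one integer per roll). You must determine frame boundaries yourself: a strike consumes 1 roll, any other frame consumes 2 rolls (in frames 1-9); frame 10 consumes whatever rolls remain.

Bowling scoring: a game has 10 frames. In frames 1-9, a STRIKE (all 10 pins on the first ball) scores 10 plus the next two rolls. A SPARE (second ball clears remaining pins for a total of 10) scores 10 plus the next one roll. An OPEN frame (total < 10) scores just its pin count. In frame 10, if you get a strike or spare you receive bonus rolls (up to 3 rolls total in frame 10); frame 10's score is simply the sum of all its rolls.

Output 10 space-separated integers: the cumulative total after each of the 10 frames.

Frame 1: STRIKE. 10 + next two rolls (2+5) = 17. Cumulative: 17
Frame 2: OPEN (2+5=7). Cumulative: 24
Frame 3: OPEN (1+7=8). Cumulative: 32
Frame 4: OPEN (5+0=5). Cumulative: 37
Frame 5: SPARE (6+4=10). 10 + next roll (7) = 17. Cumulative: 54
Frame 6: SPARE (7+3=10). 10 + next roll (10) = 20. Cumulative: 74
Frame 7: STRIKE. 10 + next two rolls (10+10) = 30. Cumulative: 104
Frame 8: STRIKE. 10 + next two rolls (10+8) = 28. Cumulative: 132
Frame 9: STRIKE. 10 + next two rolls (8+1) = 19. Cumulative: 151
Frame 10: OPEN. Sum of all frame-10 rolls (8+1) = 9. Cumulative: 160

Answer: 17 24 32 37 54 74 104 132 151 160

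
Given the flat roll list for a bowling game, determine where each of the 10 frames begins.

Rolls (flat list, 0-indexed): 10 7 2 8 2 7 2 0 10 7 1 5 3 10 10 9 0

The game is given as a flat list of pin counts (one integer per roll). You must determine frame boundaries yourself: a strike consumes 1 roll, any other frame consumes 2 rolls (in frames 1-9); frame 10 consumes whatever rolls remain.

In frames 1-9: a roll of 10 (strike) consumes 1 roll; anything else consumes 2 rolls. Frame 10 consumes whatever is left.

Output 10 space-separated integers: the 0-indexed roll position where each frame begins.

Answer: 0 1 3 5 7 9 11 13 14 15

Derivation:
Frame 1 starts at roll index 0: roll=10 (strike), consumes 1 roll
Frame 2 starts at roll index 1: rolls=7,2 (sum=9), consumes 2 rolls
Frame 3 starts at roll index 3: rolls=8,2 (sum=10), consumes 2 rolls
Frame 4 starts at roll index 5: rolls=7,2 (sum=9), consumes 2 rolls
Frame 5 starts at roll index 7: rolls=0,10 (sum=10), consumes 2 rolls
Frame 6 starts at roll index 9: rolls=7,1 (sum=8), consumes 2 rolls
Frame 7 starts at roll index 11: rolls=5,3 (sum=8), consumes 2 rolls
Frame 8 starts at roll index 13: roll=10 (strike), consumes 1 roll
Frame 9 starts at roll index 14: roll=10 (strike), consumes 1 roll
Frame 10 starts at roll index 15: 2 remaining rolls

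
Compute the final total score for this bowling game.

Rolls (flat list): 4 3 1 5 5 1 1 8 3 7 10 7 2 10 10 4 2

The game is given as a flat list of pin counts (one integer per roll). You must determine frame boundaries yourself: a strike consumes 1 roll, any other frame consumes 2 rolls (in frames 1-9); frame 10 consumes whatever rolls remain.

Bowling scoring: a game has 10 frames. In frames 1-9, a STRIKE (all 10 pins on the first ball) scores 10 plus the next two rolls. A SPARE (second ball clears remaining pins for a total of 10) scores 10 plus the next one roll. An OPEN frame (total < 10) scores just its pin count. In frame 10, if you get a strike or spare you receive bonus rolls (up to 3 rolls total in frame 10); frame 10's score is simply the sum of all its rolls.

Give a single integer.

Frame 1: OPEN (4+3=7). Cumulative: 7
Frame 2: OPEN (1+5=6). Cumulative: 13
Frame 3: OPEN (5+1=6). Cumulative: 19
Frame 4: OPEN (1+8=9). Cumulative: 28
Frame 5: SPARE (3+7=10). 10 + next roll (10) = 20. Cumulative: 48
Frame 6: STRIKE. 10 + next two rolls (7+2) = 19. Cumulative: 67
Frame 7: OPEN (7+2=9). Cumulative: 76
Frame 8: STRIKE. 10 + next two rolls (10+4) = 24. Cumulative: 100
Frame 9: STRIKE. 10 + next two rolls (4+2) = 16. Cumulative: 116
Frame 10: OPEN. Sum of all frame-10 rolls (4+2) = 6. Cumulative: 122

Answer: 122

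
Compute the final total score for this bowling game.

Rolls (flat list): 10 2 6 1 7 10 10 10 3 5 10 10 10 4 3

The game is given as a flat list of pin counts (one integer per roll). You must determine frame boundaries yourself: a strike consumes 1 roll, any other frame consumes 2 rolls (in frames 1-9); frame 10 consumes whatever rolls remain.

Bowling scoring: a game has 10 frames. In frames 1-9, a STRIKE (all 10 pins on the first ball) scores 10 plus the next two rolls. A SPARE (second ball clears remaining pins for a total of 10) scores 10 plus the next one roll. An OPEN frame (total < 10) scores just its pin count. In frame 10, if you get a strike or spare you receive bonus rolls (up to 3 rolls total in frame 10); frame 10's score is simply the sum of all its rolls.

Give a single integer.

Frame 1: STRIKE. 10 + next two rolls (2+6) = 18. Cumulative: 18
Frame 2: OPEN (2+6=8). Cumulative: 26
Frame 3: OPEN (1+7=8). Cumulative: 34
Frame 4: STRIKE. 10 + next two rolls (10+10) = 30. Cumulative: 64
Frame 5: STRIKE. 10 + next two rolls (10+3) = 23. Cumulative: 87
Frame 6: STRIKE. 10 + next two rolls (3+5) = 18. Cumulative: 105
Frame 7: OPEN (3+5=8). Cumulative: 113
Frame 8: STRIKE. 10 + next two rolls (10+10) = 30. Cumulative: 143
Frame 9: STRIKE. 10 + next two rolls (10+4) = 24. Cumulative: 167
Frame 10: STRIKE. Sum of all frame-10 rolls (10+4+3) = 17. Cumulative: 184

Answer: 184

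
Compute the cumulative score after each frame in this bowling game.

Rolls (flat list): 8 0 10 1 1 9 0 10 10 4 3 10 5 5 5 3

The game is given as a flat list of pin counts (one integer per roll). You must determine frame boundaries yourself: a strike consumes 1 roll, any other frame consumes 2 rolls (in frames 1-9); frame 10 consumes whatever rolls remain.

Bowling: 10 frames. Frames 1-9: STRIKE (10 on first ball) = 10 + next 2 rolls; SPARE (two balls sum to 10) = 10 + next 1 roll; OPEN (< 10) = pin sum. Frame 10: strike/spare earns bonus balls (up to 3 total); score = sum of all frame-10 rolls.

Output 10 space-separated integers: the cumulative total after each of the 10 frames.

Frame 1: OPEN (8+0=8). Cumulative: 8
Frame 2: STRIKE. 10 + next two rolls (1+1) = 12. Cumulative: 20
Frame 3: OPEN (1+1=2). Cumulative: 22
Frame 4: OPEN (9+0=9). Cumulative: 31
Frame 5: STRIKE. 10 + next two rolls (10+4) = 24. Cumulative: 55
Frame 6: STRIKE. 10 + next two rolls (4+3) = 17. Cumulative: 72
Frame 7: OPEN (4+3=7). Cumulative: 79
Frame 8: STRIKE. 10 + next two rolls (5+5) = 20. Cumulative: 99
Frame 9: SPARE (5+5=10). 10 + next roll (5) = 15. Cumulative: 114
Frame 10: OPEN. Sum of all frame-10 rolls (5+3) = 8. Cumulative: 122

Answer: 8 20 22 31 55 72 79 99 114 122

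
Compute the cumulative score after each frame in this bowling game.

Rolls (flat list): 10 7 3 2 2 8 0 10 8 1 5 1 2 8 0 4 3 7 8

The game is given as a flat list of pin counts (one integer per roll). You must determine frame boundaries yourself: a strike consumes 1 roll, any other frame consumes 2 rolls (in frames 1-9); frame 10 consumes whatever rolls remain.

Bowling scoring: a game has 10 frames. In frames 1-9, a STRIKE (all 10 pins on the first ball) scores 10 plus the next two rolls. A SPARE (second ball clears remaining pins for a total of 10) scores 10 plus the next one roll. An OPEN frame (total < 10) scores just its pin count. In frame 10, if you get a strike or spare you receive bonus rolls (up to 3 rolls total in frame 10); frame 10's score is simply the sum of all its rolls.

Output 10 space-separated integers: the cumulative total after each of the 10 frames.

Answer: 20 32 36 44 63 72 78 88 92 110

Derivation:
Frame 1: STRIKE. 10 + next two rolls (7+3) = 20. Cumulative: 20
Frame 2: SPARE (7+3=10). 10 + next roll (2) = 12. Cumulative: 32
Frame 3: OPEN (2+2=4). Cumulative: 36
Frame 4: OPEN (8+0=8). Cumulative: 44
Frame 5: STRIKE. 10 + next two rolls (8+1) = 19. Cumulative: 63
Frame 6: OPEN (8+1=9). Cumulative: 72
Frame 7: OPEN (5+1=6). Cumulative: 78
Frame 8: SPARE (2+8=10). 10 + next roll (0) = 10. Cumulative: 88
Frame 9: OPEN (0+4=4). Cumulative: 92
Frame 10: SPARE. Sum of all frame-10 rolls (3+7+8) = 18. Cumulative: 110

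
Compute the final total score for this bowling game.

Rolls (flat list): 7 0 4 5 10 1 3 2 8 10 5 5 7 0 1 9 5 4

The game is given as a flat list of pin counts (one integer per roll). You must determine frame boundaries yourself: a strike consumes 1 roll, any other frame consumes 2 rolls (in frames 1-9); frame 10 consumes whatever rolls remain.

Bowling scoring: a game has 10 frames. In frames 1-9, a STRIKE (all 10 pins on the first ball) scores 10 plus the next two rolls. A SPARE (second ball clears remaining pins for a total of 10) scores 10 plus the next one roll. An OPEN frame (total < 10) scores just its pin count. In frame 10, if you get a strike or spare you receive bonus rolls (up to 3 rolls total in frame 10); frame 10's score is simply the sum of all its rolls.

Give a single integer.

Answer: 122

Derivation:
Frame 1: OPEN (7+0=7). Cumulative: 7
Frame 2: OPEN (4+5=9). Cumulative: 16
Frame 3: STRIKE. 10 + next two rolls (1+3) = 14. Cumulative: 30
Frame 4: OPEN (1+3=4). Cumulative: 34
Frame 5: SPARE (2+8=10). 10 + next roll (10) = 20. Cumulative: 54
Frame 6: STRIKE. 10 + next two rolls (5+5) = 20. Cumulative: 74
Frame 7: SPARE (5+5=10). 10 + next roll (7) = 17. Cumulative: 91
Frame 8: OPEN (7+0=7). Cumulative: 98
Frame 9: SPARE (1+9=10). 10 + next roll (5) = 15. Cumulative: 113
Frame 10: OPEN. Sum of all frame-10 rolls (5+4) = 9. Cumulative: 122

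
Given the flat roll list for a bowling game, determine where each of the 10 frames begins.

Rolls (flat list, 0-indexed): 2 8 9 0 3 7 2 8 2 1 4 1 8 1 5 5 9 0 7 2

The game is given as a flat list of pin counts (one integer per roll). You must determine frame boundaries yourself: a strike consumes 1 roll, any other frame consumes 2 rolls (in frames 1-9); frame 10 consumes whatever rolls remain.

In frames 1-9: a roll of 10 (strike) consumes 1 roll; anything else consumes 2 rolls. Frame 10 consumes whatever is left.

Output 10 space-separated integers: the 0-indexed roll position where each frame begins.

Answer: 0 2 4 6 8 10 12 14 16 18

Derivation:
Frame 1 starts at roll index 0: rolls=2,8 (sum=10), consumes 2 rolls
Frame 2 starts at roll index 2: rolls=9,0 (sum=9), consumes 2 rolls
Frame 3 starts at roll index 4: rolls=3,7 (sum=10), consumes 2 rolls
Frame 4 starts at roll index 6: rolls=2,8 (sum=10), consumes 2 rolls
Frame 5 starts at roll index 8: rolls=2,1 (sum=3), consumes 2 rolls
Frame 6 starts at roll index 10: rolls=4,1 (sum=5), consumes 2 rolls
Frame 7 starts at roll index 12: rolls=8,1 (sum=9), consumes 2 rolls
Frame 8 starts at roll index 14: rolls=5,5 (sum=10), consumes 2 rolls
Frame 9 starts at roll index 16: rolls=9,0 (sum=9), consumes 2 rolls
Frame 10 starts at roll index 18: 2 remaining rolls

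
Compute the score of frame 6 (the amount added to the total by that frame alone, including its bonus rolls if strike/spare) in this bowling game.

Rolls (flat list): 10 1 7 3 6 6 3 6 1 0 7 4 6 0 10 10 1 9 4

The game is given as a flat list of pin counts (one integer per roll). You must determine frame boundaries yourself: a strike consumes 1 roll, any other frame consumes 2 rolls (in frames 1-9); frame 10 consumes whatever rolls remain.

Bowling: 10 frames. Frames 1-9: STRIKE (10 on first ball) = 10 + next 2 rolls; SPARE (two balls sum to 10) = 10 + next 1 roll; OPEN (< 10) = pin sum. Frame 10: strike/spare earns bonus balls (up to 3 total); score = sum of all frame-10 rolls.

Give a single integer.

Answer: 7

Derivation:
Frame 1: STRIKE. 10 + next two rolls (1+7) = 18. Cumulative: 18
Frame 2: OPEN (1+7=8). Cumulative: 26
Frame 3: OPEN (3+6=9). Cumulative: 35
Frame 4: OPEN (6+3=9). Cumulative: 44
Frame 5: OPEN (6+1=7). Cumulative: 51
Frame 6: OPEN (0+7=7). Cumulative: 58
Frame 7: SPARE (4+6=10). 10 + next roll (0) = 10. Cumulative: 68
Frame 8: SPARE (0+10=10). 10 + next roll (10) = 20. Cumulative: 88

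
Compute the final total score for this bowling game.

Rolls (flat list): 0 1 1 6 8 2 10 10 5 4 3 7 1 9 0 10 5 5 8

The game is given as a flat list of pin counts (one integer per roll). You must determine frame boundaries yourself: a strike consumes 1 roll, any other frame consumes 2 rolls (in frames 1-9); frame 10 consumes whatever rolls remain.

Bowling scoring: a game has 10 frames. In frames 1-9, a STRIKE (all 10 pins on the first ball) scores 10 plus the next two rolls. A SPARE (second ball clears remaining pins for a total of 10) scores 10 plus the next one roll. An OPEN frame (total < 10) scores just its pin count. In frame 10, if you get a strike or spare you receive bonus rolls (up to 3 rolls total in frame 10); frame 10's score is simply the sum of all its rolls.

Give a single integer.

Frame 1: OPEN (0+1=1). Cumulative: 1
Frame 2: OPEN (1+6=7). Cumulative: 8
Frame 3: SPARE (8+2=10). 10 + next roll (10) = 20. Cumulative: 28
Frame 4: STRIKE. 10 + next two rolls (10+5) = 25. Cumulative: 53
Frame 5: STRIKE. 10 + next two rolls (5+4) = 19. Cumulative: 72
Frame 6: OPEN (5+4=9). Cumulative: 81
Frame 7: SPARE (3+7=10). 10 + next roll (1) = 11. Cumulative: 92
Frame 8: SPARE (1+9=10). 10 + next roll (0) = 10. Cumulative: 102
Frame 9: SPARE (0+10=10). 10 + next roll (5) = 15. Cumulative: 117
Frame 10: SPARE. Sum of all frame-10 rolls (5+5+8) = 18. Cumulative: 135

Answer: 135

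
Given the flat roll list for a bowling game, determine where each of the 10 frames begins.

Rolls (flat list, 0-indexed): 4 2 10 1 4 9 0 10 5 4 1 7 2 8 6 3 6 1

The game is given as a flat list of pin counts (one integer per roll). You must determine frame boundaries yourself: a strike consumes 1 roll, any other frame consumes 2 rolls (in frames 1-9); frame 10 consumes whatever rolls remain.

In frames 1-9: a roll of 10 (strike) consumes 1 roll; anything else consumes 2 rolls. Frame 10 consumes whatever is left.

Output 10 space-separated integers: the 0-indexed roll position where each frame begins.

Frame 1 starts at roll index 0: rolls=4,2 (sum=6), consumes 2 rolls
Frame 2 starts at roll index 2: roll=10 (strike), consumes 1 roll
Frame 3 starts at roll index 3: rolls=1,4 (sum=5), consumes 2 rolls
Frame 4 starts at roll index 5: rolls=9,0 (sum=9), consumes 2 rolls
Frame 5 starts at roll index 7: roll=10 (strike), consumes 1 roll
Frame 6 starts at roll index 8: rolls=5,4 (sum=9), consumes 2 rolls
Frame 7 starts at roll index 10: rolls=1,7 (sum=8), consumes 2 rolls
Frame 8 starts at roll index 12: rolls=2,8 (sum=10), consumes 2 rolls
Frame 9 starts at roll index 14: rolls=6,3 (sum=9), consumes 2 rolls
Frame 10 starts at roll index 16: 2 remaining rolls

Answer: 0 2 3 5 7 8 10 12 14 16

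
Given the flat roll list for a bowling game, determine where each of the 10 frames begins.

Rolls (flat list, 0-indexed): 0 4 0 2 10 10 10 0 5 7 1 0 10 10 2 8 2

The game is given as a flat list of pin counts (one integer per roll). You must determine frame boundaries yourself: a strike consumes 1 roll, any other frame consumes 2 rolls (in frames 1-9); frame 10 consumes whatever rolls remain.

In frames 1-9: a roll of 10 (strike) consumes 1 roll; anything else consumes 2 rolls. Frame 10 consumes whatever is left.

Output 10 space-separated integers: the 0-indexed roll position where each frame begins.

Frame 1 starts at roll index 0: rolls=0,4 (sum=4), consumes 2 rolls
Frame 2 starts at roll index 2: rolls=0,2 (sum=2), consumes 2 rolls
Frame 3 starts at roll index 4: roll=10 (strike), consumes 1 roll
Frame 4 starts at roll index 5: roll=10 (strike), consumes 1 roll
Frame 5 starts at roll index 6: roll=10 (strike), consumes 1 roll
Frame 6 starts at roll index 7: rolls=0,5 (sum=5), consumes 2 rolls
Frame 7 starts at roll index 9: rolls=7,1 (sum=8), consumes 2 rolls
Frame 8 starts at roll index 11: rolls=0,10 (sum=10), consumes 2 rolls
Frame 9 starts at roll index 13: roll=10 (strike), consumes 1 roll
Frame 10 starts at roll index 14: 3 remaining rolls

Answer: 0 2 4 5 6 7 9 11 13 14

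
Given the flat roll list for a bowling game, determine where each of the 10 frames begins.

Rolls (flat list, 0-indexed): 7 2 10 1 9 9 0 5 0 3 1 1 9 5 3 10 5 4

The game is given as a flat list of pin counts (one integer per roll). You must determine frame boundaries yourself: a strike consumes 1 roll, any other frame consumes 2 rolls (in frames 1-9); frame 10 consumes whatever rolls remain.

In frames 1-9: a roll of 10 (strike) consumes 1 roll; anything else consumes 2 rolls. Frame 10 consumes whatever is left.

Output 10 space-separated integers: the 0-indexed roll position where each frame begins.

Answer: 0 2 3 5 7 9 11 13 15 16

Derivation:
Frame 1 starts at roll index 0: rolls=7,2 (sum=9), consumes 2 rolls
Frame 2 starts at roll index 2: roll=10 (strike), consumes 1 roll
Frame 3 starts at roll index 3: rolls=1,9 (sum=10), consumes 2 rolls
Frame 4 starts at roll index 5: rolls=9,0 (sum=9), consumes 2 rolls
Frame 5 starts at roll index 7: rolls=5,0 (sum=5), consumes 2 rolls
Frame 6 starts at roll index 9: rolls=3,1 (sum=4), consumes 2 rolls
Frame 7 starts at roll index 11: rolls=1,9 (sum=10), consumes 2 rolls
Frame 8 starts at roll index 13: rolls=5,3 (sum=8), consumes 2 rolls
Frame 9 starts at roll index 15: roll=10 (strike), consumes 1 roll
Frame 10 starts at roll index 16: 2 remaining rolls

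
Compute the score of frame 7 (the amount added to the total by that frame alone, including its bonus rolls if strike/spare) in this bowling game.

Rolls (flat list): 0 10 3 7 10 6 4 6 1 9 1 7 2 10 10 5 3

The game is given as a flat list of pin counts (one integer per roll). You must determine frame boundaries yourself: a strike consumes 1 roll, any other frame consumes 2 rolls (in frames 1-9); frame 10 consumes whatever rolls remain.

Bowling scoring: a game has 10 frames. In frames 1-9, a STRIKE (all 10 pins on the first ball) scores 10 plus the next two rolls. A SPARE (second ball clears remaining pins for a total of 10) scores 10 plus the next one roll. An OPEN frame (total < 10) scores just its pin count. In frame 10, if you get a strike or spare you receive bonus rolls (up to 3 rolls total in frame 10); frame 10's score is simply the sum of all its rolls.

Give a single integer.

Answer: 9

Derivation:
Frame 1: SPARE (0+10=10). 10 + next roll (3) = 13. Cumulative: 13
Frame 2: SPARE (3+7=10). 10 + next roll (10) = 20. Cumulative: 33
Frame 3: STRIKE. 10 + next two rolls (6+4) = 20. Cumulative: 53
Frame 4: SPARE (6+4=10). 10 + next roll (6) = 16. Cumulative: 69
Frame 5: OPEN (6+1=7). Cumulative: 76
Frame 6: SPARE (9+1=10). 10 + next roll (7) = 17. Cumulative: 93
Frame 7: OPEN (7+2=9). Cumulative: 102
Frame 8: STRIKE. 10 + next two rolls (10+5) = 25. Cumulative: 127
Frame 9: STRIKE. 10 + next two rolls (5+3) = 18. Cumulative: 145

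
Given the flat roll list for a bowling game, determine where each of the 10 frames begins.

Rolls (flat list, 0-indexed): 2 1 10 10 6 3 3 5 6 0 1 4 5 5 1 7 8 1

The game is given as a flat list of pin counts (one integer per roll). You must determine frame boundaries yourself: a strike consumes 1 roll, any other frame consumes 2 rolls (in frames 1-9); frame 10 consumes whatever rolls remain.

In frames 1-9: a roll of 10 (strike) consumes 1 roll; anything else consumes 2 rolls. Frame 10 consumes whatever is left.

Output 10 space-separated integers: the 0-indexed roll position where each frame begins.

Answer: 0 2 3 4 6 8 10 12 14 16

Derivation:
Frame 1 starts at roll index 0: rolls=2,1 (sum=3), consumes 2 rolls
Frame 2 starts at roll index 2: roll=10 (strike), consumes 1 roll
Frame 3 starts at roll index 3: roll=10 (strike), consumes 1 roll
Frame 4 starts at roll index 4: rolls=6,3 (sum=9), consumes 2 rolls
Frame 5 starts at roll index 6: rolls=3,5 (sum=8), consumes 2 rolls
Frame 6 starts at roll index 8: rolls=6,0 (sum=6), consumes 2 rolls
Frame 7 starts at roll index 10: rolls=1,4 (sum=5), consumes 2 rolls
Frame 8 starts at roll index 12: rolls=5,5 (sum=10), consumes 2 rolls
Frame 9 starts at roll index 14: rolls=1,7 (sum=8), consumes 2 rolls
Frame 10 starts at roll index 16: 2 remaining rolls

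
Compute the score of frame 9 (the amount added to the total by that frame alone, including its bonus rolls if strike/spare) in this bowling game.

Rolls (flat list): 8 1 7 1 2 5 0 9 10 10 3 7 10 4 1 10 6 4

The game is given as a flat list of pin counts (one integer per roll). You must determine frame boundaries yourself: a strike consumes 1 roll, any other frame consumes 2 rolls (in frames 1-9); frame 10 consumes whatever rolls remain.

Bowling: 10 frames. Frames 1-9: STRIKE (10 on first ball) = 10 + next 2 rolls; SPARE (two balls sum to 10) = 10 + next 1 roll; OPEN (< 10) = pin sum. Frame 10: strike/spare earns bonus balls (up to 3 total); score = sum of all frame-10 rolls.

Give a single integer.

Answer: 5

Derivation:
Frame 1: OPEN (8+1=9). Cumulative: 9
Frame 2: OPEN (7+1=8). Cumulative: 17
Frame 3: OPEN (2+5=7). Cumulative: 24
Frame 4: OPEN (0+9=9). Cumulative: 33
Frame 5: STRIKE. 10 + next two rolls (10+3) = 23. Cumulative: 56
Frame 6: STRIKE. 10 + next two rolls (3+7) = 20. Cumulative: 76
Frame 7: SPARE (3+7=10). 10 + next roll (10) = 20. Cumulative: 96
Frame 8: STRIKE. 10 + next two rolls (4+1) = 15. Cumulative: 111
Frame 9: OPEN (4+1=5). Cumulative: 116
Frame 10: STRIKE. Sum of all frame-10 rolls (10+6+4) = 20. Cumulative: 136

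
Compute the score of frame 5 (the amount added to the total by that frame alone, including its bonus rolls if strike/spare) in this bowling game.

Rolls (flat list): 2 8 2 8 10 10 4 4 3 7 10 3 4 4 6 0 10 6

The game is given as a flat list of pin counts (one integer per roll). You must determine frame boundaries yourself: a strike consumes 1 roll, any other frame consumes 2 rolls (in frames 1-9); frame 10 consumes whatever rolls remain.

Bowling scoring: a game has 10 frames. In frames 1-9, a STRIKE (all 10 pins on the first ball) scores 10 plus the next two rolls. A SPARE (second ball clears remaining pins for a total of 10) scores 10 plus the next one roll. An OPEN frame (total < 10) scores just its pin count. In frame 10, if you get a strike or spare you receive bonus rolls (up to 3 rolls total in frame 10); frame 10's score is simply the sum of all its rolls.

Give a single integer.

Answer: 8

Derivation:
Frame 1: SPARE (2+8=10). 10 + next roll (2) = 12. Cumulative: 12
Frame 2: SPARE (2+8=10). 10 + next roll (10) = 20. Cumulative: 32
Frame 3: STRIKE. 10 + next two rolls (10+4) = 24. Cumulative: 56
Frame 4: STRIKE. 10 + next two rolls (4+4) = 18. Cumulative: 74
Frame 5: OPEN (4+4=8). Cumulative: 82
Frame 6: SPARE (3+7=10). 10 + next roll (10) = 20. Cumulative: 102
Frame 7: STRIKE. 10 + next two rolls (3+4) = 17. Cumulative: 119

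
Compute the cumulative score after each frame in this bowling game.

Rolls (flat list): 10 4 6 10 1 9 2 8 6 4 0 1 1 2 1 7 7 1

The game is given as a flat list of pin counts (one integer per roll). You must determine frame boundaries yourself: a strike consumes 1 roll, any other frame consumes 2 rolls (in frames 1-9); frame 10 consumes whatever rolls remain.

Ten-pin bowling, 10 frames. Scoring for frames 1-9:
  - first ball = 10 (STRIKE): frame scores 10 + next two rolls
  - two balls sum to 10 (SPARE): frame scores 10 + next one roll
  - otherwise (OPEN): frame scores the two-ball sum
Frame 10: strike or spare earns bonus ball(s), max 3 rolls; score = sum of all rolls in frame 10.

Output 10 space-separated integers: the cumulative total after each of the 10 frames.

Answer: 20 40 60 72 88 98 99 102 110 118

Derivation:
Frame 1: STRIKE. 10 + next two rolls (4+6) = 20. Cumulative: 20
Frame 2: SPARE (4+6=10). 10 + next roll (10) = 20. Cumulative: 40
Frame 3: STRIKE. 10 + next two rolls (1+9) = 20. Cumulative: 60
Frame 4: SPARE (1+9=10). 10 + next roll (2) = 12. Cumulative: 72
Frame 5: SPARE (2+8=10). 10 + next roll (6) = 16. Cumulative: 88
Frame 6: SPARE (6+4=10). 10 + next roll (0) = 10. Cumulative: 98
Frame 7: OPEN (0+1=1). Cumulative: 99
Frame 8: OPEN (1+2=3). Cumulative: 102
Frame 9: OPEN (1+7=8). Cumulative: 110
Frame 10: OPEN. Sum of all frame-10 rolls (7+1) = 8. Cumulative: 118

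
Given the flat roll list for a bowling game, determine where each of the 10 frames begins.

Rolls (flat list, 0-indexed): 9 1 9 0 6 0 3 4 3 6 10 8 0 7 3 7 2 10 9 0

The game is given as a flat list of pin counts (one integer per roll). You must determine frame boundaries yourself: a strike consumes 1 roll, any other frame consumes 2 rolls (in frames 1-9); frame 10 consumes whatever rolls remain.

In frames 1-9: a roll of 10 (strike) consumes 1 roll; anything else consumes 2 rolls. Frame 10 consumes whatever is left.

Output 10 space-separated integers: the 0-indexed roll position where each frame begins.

Frame 1 starts at roll index 0: rolls=9,1 (sum=10), consumes 2 rolls
Frame 2 starts at roll index 2: rolls=9,0 (sum=9), consumes 2 rolls
Frame 3 starts at roll index 4: rolls=6,0 (sum=6), consumes 2 rolls
Frame 4 starts at roll index 6: rolls=3,4 (sum=7), consumes 2 rolls
Frame 5 starts at roll index 8: rolls=3,6 (sum=9), consumes 2 rolls
Frame 6 starts at roll index 10: roll=10 (strike), consumes 1 roll
Frame 7 starts at roll index 11: rolls=8,0 (sum=8), consumes 2 rolls
Frame 8 starts at roll index 13: rolls=7,3 (sum=10), consumes 2 rolls
Frame 9 starts at roll index 15: rolls=7,2 (sum=9), consumes 2 rolls
Frame 10 starts at roll index 17: 3 remaining rolls

Answer: 0 2 4 6 8 10 11 13 15 17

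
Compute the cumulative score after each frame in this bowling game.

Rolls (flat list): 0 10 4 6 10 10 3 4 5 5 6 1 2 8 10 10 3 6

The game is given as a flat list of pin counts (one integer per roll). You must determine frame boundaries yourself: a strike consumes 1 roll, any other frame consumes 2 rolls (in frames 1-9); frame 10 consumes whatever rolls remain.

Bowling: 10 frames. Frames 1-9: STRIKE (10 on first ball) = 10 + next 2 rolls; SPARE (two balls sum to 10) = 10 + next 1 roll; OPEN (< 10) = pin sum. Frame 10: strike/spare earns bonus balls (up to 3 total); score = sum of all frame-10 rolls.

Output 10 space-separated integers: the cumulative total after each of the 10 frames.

Frame 1: SPARE (0+10=10). 10 + next roll (4) = 14. Cumulative: 14
Frame 2: SPARE (4+6=10). 10 + next roll (10) = 20. Cumulative: 34
Frame 3: STRIKE. 10 + next two rolls (10+3) = 23. Cumulative: 57
Frame 4: STRIKE. 10 + next two rolls (3+4) = 17. Cumulative: 74
Frame 5: OPEN (3+4=7). Cumulative: 81
Frame 6: SPARE (5+5=10). 10 + next roll (6) = 16. Cumulative: 97
Frame 7: OPEN (6+1=7). Cumulative: 104
Frame 8: SPARE (2+8=10). 10 + next roll (10) = 20. Cumulative: 124
Frame 9: STRIKE. 10 + next two rolls (10+3) = 23. Cumulative: 147
Frame 10: STRIKE. Sum of all frame-10 rolls (10+3+6) = 19. Cumulative: 166

Answer: 14 34 57 74 81 97 104 124 147 166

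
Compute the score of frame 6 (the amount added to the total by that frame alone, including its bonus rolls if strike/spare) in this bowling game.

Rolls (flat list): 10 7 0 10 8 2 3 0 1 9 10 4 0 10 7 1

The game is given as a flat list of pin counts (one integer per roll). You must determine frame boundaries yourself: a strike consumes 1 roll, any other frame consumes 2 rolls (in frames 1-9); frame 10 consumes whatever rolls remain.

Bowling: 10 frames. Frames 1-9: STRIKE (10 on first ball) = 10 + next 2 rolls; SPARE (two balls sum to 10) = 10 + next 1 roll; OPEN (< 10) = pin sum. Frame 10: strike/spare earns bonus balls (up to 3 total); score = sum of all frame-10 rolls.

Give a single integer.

Answer: 20

Derivation:
Frame 1: STRIKE. 10 + next two rolls (7+0) = 17. Cumulative: 17
Frame 2: OPEN (7+0=7). Cumulative: 24
Frame 3: STRIKE. 10 + next two rolls (8+2) = 20. Cumulative: 44
Frame 4: SPARE (8+2=10). 10 + next roll (3) = 13. Cumulative: 57
Frame 5: OPEN (3+0=3). Cumulative: 60
Frame 6: SPARE (1+9=10). 10 + next roll (10) = 20. Cumulative: 80
Frame 7: STRIKE. 10 + next two rolls (4+0) = 14. Cumulative: 94
Frame 8: OPEN (4+0=4). Cumulative: 98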